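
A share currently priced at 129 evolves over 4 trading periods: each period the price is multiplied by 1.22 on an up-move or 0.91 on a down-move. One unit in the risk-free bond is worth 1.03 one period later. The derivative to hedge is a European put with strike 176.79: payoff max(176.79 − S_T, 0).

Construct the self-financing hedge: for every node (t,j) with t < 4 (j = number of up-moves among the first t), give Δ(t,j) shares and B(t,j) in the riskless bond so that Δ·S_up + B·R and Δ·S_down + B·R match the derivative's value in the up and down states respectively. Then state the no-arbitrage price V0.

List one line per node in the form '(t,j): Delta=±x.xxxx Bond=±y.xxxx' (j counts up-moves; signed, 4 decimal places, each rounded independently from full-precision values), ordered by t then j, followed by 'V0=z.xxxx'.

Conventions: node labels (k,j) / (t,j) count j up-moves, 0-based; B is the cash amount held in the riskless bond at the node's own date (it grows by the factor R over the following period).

(0,0): Delta=-0.6743 Bond=121.8276
(1,0): Delta=-0.8588 Bond=147.1466
(1,1): Delta=-0.4563 Bond=91.1809
(2,0): Delta=-1.0000 Bond=166.6415
(2,1): Delta=-0.6921 Bond=127.6835
(2,2): Delta=-0.1779 Bond=40.4516
(3,0): Delta=-1.0000 Bond=171.6408
(3,1): Delta=-1.0000 Bond=171.6408
(3,2): Delta=-0.3285 Bond=67.9800
(3,3): Delta=0.0000 Bond=0.0000
V0=34.8454

Arbitrage-free pricing uses the up-move probability p* = (R−d)/(u−d) = 0.3871, discounting each step at R = 1.03.
At maturity the claim pays: V(4,0)=88.3283, V(4,1)=58.1930, V(4,2)=17.7918, V(4,3)=0.0000, V(4,4)=0.0000
(3,0): S=97.2107. Δ = (V_up−V_dn)/(S_up−S_dn) = (58.1930−88.3283)/(118.5970−88.4617) = -1.0000. V = [p*·58.1930 + (1−p*)·88.3283]/1.03 = 74.4301. B = V − Δ·S = 171.6408.
(3,1): S=130.3264. Δ = (V_up−V_dn)/(S_up−S_dn) = (17.7918−58.1930)/(158.9982−118.5970) = -1.0000. V = [p*·17.7918 + (1−p*)·58.1930]/1.03 = 41.3144. B = V − Δ·S = 171.6408.
(3,2): S=174.7233. Δ = (V_up−V_dn)/(S_up−S_dn) = (0.0000−17.7918)/(213.1624−158.9982) = -0.3285. V = [p*·0.0000 + (1−p*)·17.7918]/1.03 = 10.5871. B = V − Δ·S = 67.9800.
(3,3): S=234.2444. Δ = (V_up−V_dn)/(S_up−S_dn) = (0.0000−0.0000)/(285.7782−213.1624) = 0.0000. V = [p*·0.0000 + (1−p*)·0.0000]/1.03 = 0.0000. B = V − Δ·S = 0.0000.
(2,0): S=106.8249. Δ = (V_up−V_dn)/(S_up−S_dn) = (41.3144−74.4301)/(130.3264−97.2107) = -1.0000. V = [p*·41.3144 + (1−p*)·74.4301]/1.03 = 59.8166. B = V − Δ·S = 166.6415.
(2,1): S=143.2158. Δ = (V_up−V_dn)/(S_up−S_dn) = (10.5871−41.3144)/(174.7233−130.3264) = -0.6921. V = [p*·10.5871 + (1−p*)·41.3144]/1.03 = 28.5631. B = V − Δ·S = 127.6835.
(2,2): S=192.0036. Δ = (V_up−V_dn)/(S_up−S_dn) = (0.0000−10.5871)/(234.2444−174.7233) = -0.1779. V = [p*·0.0000 + (1−p*)·10.5871]/1.03 = 6.2998. B = V − Δ·S = 40.4516.
(1,0): S=117.3900. Δ = (V_up−V_dn)/(S_up−S_dn) = (28.5631−59.8166)/(143.2158−106.8249) = -0.8588. V = [p*·28.5631 + (1−p*)·59.8166]/1.03 = 46.3286. B = V − Δ·S = 147.1466.
(1,1): S=157.3800. Δ = (V_up−V_dn)/(S_up−S_dn) = (6.2998−28.5631)/(192.0036−143.2158) = -0.4563. V = [p*·6.2998 + (1−p*)·28.5631]/1.03 = 19.3641. B = V − Δ·S = 91.1809.
(0,0): S=129.0000. Δ = (V_up−V_dn)/(S_up−S_dn) = (19.3641−46.3286)/(157.3800−117.3900) = -0.6743. V = [p*·19.3641 + (1−p*)·46.3286]/1.03 = 34.8454. B = V − Δ·S = 121.8276.
Verification: the root portfolio costs Δ(0,0)·S0 + B(0,0) = 34.8454, matching V0.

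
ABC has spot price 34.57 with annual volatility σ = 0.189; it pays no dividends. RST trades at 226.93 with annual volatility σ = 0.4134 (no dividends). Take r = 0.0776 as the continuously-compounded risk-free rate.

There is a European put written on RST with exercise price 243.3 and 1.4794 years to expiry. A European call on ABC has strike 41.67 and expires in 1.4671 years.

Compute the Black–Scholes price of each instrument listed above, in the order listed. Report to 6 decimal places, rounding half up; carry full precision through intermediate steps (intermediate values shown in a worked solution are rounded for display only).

price(RST put K=243.3) = 39.217008
price(ABC call K=41.67) = 2.125270

[RST put K=243.3]
σ√T = 0.4134·√1.4794 = 0.502821
d₁ = (ln(S/K) + (r+σ²/2)T) / (σ√T) = (ln(226.93/243.3) + (0.0776+0.4134²/2)·1.4794) / 0.502821 = (-0.069654 + 0.241216) / 0.502821 = 0.341199
d₂ = d₁ − σ√T = 0.341199 − 0.502821 = -0.161621
e^{−rT} = 0.891543
N(−d₁) = 0.366477,  N(−d₂) = 0.564198
price = K·e^{−rT}·N(−d₂) − S·N(−d₁) = 122.381570 − 83.164562 = 39.217008
[ABC call K=41.67]
σ√T = 0.189·√1.4671 = 0.228924
d₁ = (ln(S/K) + (r+σ²/2)T) / (σ√T) = (ln(34.57/41.67) + (0.0776+0.189²/2)·1.4671) / 0.228924 = (-0.186795 + 0.140050) / 0.228924 = -0.204195
d₂ = d₁ − σ√T = -0.204195 − 0.228924 = -0.433119
e^{−rT} = 0.892395
N(d₁) = 0.419101,  N(d₂) = 0.332464
price = S·N(d₁) − K·e^{−rT}·N(d₂) = 14.488311 − 12.363041 = 2.125270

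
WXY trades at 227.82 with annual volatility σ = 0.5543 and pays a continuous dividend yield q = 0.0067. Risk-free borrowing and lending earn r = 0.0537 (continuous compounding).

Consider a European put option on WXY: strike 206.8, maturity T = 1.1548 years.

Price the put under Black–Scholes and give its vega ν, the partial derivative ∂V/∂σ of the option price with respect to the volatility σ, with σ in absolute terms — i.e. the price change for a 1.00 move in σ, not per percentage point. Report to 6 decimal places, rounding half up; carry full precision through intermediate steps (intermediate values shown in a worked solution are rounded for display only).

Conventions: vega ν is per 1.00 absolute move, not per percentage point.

σ√T = 0.5543·√1.1548 = 0.595660
d₁ = (ln(S/K) + (r−q+σ²/2)T) / (σ√T) = (ln(227.82/206.8) + (0.0537−0.0067+0.5543²/2)·1.1548) / 0.595660 = (0.096804 + 0.231681) / 0.595660 = 0.551463
d₂ = d₁ − σ√T = 0.551463 − 0.595660 = -0.044196
e^{−rT} = 0.939871
e^{−qT} = 0.992293
N(−d₁) = 0.290658,  N(−d₂) = 0.517626
Put price V = K·e^{−rT}·N(−d₂) − S·e^{−qT}·N(−d₁) = 100.608542 − 65.707349 = 34.901194
φ(d₁) = (1/√(2π))·e^{−d₁²/2} = 0.342668
ν = S·e^{−qT}·φ(d₁)·√T = 83.244976

price = 34.901194
ν = 83.244976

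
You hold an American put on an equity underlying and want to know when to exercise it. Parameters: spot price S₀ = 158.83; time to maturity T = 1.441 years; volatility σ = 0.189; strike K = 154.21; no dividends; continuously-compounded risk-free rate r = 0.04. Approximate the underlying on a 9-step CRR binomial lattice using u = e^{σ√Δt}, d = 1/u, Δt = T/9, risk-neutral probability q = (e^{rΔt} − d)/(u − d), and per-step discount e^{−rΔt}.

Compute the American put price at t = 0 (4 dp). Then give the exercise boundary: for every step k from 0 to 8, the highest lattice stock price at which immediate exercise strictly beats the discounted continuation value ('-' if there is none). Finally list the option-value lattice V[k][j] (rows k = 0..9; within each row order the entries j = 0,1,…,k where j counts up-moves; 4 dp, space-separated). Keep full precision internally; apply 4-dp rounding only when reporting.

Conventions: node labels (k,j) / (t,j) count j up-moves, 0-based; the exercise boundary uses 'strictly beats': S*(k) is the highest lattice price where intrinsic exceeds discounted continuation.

Δt=0.16011, u=1.07856, d=0.92716, q=0.52354, disc=e^(-rΔt)=0.99362
k=9 terminal: V=max(K-S,0) → 73.7952 60.6642 45.3891 27.6197 6.9488 0.0000 0.0000 0.0000 0.0000 0.0000
k=8: j=0 S=86.7321 intr=67.4779 cont=66.4934 V=67.4779[EX]; j=1 S=100.8947 intr=53.3153 cont=52.3309 V=53.3153[EX]; j=2 S=117.3698 intr=36.8402 cont=35.8557 V=36.8402[EX]; j=3 S=136.5351 intr=17.6749 cont=16.6904 V=17.6749[EX]; j=4 S=158.8300 intr=0.0000 cont=3.2897 V=3.2897[hold]; j=5 S=184.7654 intr=0.0000 cont=0.0000 V=0.0000[hold]; j=6 S=214.9358 intr=0.0000 cont=0.0000 V=0.0000[hold]; j=7 S=250.0328 intr=0.0000 cont=0.0000 V=0.0000[hold]; j=8 S=290.8607 intr=0.0000 cont=0.0000 V=0.0000[hold]  S*(8)=136.5351
k=7: j=0 S=93.5458 intr=60.6642 cont=59.6798 V=60.6642[EX]; j=1 S=108.8209 intr=45.3891 cont=44.4046 V=45.3891[EX]; j=2 S=126.5903 intr=27.6197 cont=26.6352 V=27.6197[EX]; j=3 S=147.2612 intr=6.9488 cont=10.0789 V=10.0789[hold]; j=4 S=171.3076 intr=0.0000 cont=1.5574 V=1.5574[hold]; j=5 S=199.2805 intr=0.0000 cont=0.0000 V=0.0000[hold]; j=6 S=231.8210 intr=0.0000 cont=0.0000 V=0.0000[hold]; j=7 S=269.6752 intr=0.0000 cont=0.0000 V=0.0000[hold]  S*(7)=126.5903
k=6: j=0 S=100.8947 intr=53.3153 cont=52.3309 V=53.3153[EX]; j=1 S=117.3698 intr=36.8402 cont=35.8557 V=36.8402[EX]; j=2 S=136.5351 intr=17.6749 cont=18.3187 V=18.3187[hold]; j=3 S=158.8300 intr=0.0000 cont=5.5817 V=5.5817[hold]; j=4 S=184.7654 intr=0.0000 cont=0.7373 V=0.7373[hold]; j=5 S=214.9358 intr=0.0000 cont=0.0000 V=0.0000[hold]; j=6 S=250.0328 intr=0.0000 cont=0.0000 V=0.0000[hold]  S*(6)=117.3698
k=5: j=0 S=108.8209 intr=45.3891 cont=44.4046 V=45.3891[EX]; j=1 S=126.5903 intr=27.6197 cont=26.9702 V=27.6197[EX]; j=2 S=147.2612 intr=6.9488 cont=11.5760 V=11.5760[hold]; j=3 S=171.3076 intr=0.0000 cont=3.0260 V=3.0260[hold]; j=4 S=199.2805 intr=0.0000 cont=0.3490 V=0.3490[hold]; j=5 S=231.8210 intr=0.0000 cont=0.0000 V=0.0000[hold]  S*(5)=126.5903
k=4: j=0 S=117.3698 intr=36.8402 cont=35.8557 V=36.8402[EX]; j=1 S=136.5351 intr=17.6749 cont=19.0975 V=19.0975[hold]; j=2 S=158.8300 intr=0.0000 cont=7.0544 V=7.0544[hold]; j=3 S=184.7654 intr=0.0000 cont=1.6141 V=1.6141[hold]; j=4 S=214.9358 intr=0.0000 cont=0.1652 V=0.1652[hold]  S*(4)=117.3698
k=3: j=0 S=126.5903 intr=27.6197 cont=27.3753 V=27.6197[EX]; j=1 S=147.2612 intr=6.9488 cont=12.7108 V=12.7108[hold]; j=2 S=171.3076 intr=0.0000 cont=4.1793 V=4.1793[hold]; j=3 S=199.2805 intr=0.0000 cont=0.8501 V=0.8501[hold]  S*(3)=126.5903
k=2: j=0 S=136.5351 intr=17.6749 cont=19.6878 V=19.6878[hold]; j=1 S=158.8300 intr=0.0000 cont=8.1916 V=8.1916[hold]; j=2 S=184.7654 intr=0.0000 cont=2.4208 V=2.4208[hold]  S*(2)=-
k=1: j=0 S=147.2612 intr=6.9488 cont=13.5818 V=13.5818[hold]; j=1 S=171.3076 intr=0.0000 cont=5.1373 V=5.1373[hold]  S*(1)=-
k=0: j=0 S=158.8300 intr=0.0000 cont=9.1023 V=9.1023[hold]  S*(0)=-

price = 9.1023
boundary = - - - 126.5903 117.3698 126.5903 117.3698 126.5903 136.5351
tree:
9.1023
13.5818 5.1373
19.6878 8.1916 2.4208
27.6197 12.7108 4.1793 0.8501
36.8402 19.0975 7.0544 1.6141 0.1652
45.3891 27.6197 11.5760 3.0260 0.3490 0.0000
53.3153 36.8402 18.3187 5.5817 0.7373 0.0000 0.0000
60.6642 45.3891 27.6197 10.0789 1.5574 0.0000 0.0000 0.0000
67.4779 53.3153 36.8402 17.6749 3.2897 0.0000 0.0000 0.0000 0.0000
73.7952 60.6642 45.3891 27.6197 6.9488 0.0000 0.0000 0.0000 0.0000 0.0000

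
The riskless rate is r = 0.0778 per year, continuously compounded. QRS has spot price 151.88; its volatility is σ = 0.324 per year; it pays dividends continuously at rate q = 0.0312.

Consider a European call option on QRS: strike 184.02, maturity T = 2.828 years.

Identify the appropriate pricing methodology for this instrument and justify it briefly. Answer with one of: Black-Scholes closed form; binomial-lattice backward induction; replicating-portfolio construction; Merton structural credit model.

framework: Black-Scholes closed form

Key observation: with QRS following a GBM at constant σ and r, the European call struck at 184.02 prices in closed form — nothing here needs a stepwise model or a balance sheet.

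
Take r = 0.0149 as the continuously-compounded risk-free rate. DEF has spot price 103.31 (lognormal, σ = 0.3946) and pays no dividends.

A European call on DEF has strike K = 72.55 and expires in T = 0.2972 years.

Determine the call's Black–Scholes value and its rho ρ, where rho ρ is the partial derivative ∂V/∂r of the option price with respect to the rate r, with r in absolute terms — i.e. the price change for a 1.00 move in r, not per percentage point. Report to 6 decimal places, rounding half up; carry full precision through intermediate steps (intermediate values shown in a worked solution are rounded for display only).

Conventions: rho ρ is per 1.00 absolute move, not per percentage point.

price = 31.450076
ρ = 20.181974

σ√T = 0.3946·√0.2972 = 0.215120
d₁ = (ln(S/K) + (r+σ²/2)T) / (σ√T) = (ln(103.31/72.55) + (0.0149+0.3946²/2)·0.2972) / 0.215120 = (0.353458 + 0.027567) / 0.215120 = 1.771217
d₂ = d₁ − σ√T = 1.771217 − 0.215120 = 1.556097
e^{−rT} = 0.995582
N(d₁) = 0.961738,  N(d₂) = 0.940157
Call price V = S·N(d₁) − K·e^{−rT}·N(d₂) = 99.357123 − 67.907046 = 31.450076
ρ = K·T·e^{−rT}·N(d₂) = 20.181974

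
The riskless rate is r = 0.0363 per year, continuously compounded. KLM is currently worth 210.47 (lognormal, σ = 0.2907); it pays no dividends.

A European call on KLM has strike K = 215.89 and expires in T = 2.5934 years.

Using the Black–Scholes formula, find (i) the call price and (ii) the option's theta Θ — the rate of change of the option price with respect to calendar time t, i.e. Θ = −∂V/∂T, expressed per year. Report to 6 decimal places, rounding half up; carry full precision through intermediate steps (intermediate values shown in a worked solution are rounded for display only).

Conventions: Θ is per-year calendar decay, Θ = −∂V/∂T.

price = 45.044297
Θ = -10.366565

σ√T = 0.2907·√2.5934 = 0.468144
d₁ = (ln(S/K) + (r+σ²/2)T) / (σ√T) = (ln(210.47/215.89) + (0.0363+0.2907²/2)·2.5934) / 0.468144 = (-0.025426 + 0.203720) / 0.468144 = 0.380853
d₂ = d₁ − σ√T = 0.380853 − 0.468144 = -0.087292
e^{−rT} = 0.910155
N(d₁) = 0.648344,  N(d₂) = 0.465220
Call price V = S·N(d₁) − K·e^{−rT}·N(d₂) = 136.456912 − 91.412616 = 45.044297
φ(d₁) = (1/√(2π))·e^{−d₁²/2} = 0.371033
Θ = −S·φ(d₁)·σ/(2√T) − r·K·e^{−rT}·N(d₂) = −7.048287 − 3.318278 = -10.366565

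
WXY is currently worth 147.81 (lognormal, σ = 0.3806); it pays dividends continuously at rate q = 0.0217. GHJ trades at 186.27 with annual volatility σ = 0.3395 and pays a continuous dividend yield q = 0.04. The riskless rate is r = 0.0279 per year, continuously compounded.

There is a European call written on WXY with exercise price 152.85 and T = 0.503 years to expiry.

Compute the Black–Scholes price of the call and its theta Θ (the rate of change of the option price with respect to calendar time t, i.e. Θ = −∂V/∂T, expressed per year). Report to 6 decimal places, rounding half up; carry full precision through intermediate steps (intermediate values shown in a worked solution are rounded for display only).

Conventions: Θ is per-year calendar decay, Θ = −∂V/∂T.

price = 13.782245
Θ = -15.723388

σ√T = 0.3806·√0.503 = 0.269931
d₁ = (ln(S/K) + (r−q+σ²/2)T) / (σ√T) = (ln(147.81/152.85) + (0.0279−0.0217+0.3806²/2)·0.503) / 0.269931 = (-0.033529 + 0.039550) / 0.269931 = 0.022304
d₂ = d₁ − σ√T = 0.022304 − 0.269931 = -0.247627
e^{−rT} = 0.986064
e^{−qT} = 0.989144
N(d₁) = 0.508897,  N(d₂) = 0.402212
Call price V = S·e^{−qT}·N(d₁) − K·e^{−rT}·N(d₂) = 74.403546 − 60.621301 = 13.782245
φ(d₁) = (1/√(2π))·e^{−d₁²/2} = 0.398843
Θ = −S·e^{−qT}·φ(d₁)·σ/(2√T) + q·S·e^{−qT}·N(d₁) − r·K·e^{−rT}·N(d₂) = −15.646611 + 1.614557 − 1.691334 = -15.723388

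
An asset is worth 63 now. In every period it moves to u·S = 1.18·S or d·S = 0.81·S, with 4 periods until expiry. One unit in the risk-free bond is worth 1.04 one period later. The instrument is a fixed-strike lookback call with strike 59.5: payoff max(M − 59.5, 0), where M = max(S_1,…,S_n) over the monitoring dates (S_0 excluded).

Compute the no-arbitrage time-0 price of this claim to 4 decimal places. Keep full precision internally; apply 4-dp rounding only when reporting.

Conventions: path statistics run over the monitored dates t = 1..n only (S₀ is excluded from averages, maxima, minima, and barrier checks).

No-arbitrage gives p* = (R−d)/(u−d) = 0.6216: enumerate every path, weight its payoff by its p*-probability, and discount by R^4.
Enumerate all 2^4 = 16 price paths (U = up ×1.18, D = down ×0.81); each path with k up-moves has probability p*^k·(1−p*)^(4−k).
DDDD: M=51.0300, payoff=0.0000, prob=0.020498
UDDD: M=74.3400, payoff=14.8400, prob=0.033675
DUDD: M=60.2154, payoff=0.7154, prob=0.033675
UUDD: M=87.7212, payoff=28.2212, prob=0.055323
DDUD: M=51.0300, payoff=0.0000, prob=0.033675
UDUD: M=74.3400, payoff=14.8400, prob=0.055323
DUUD: M=71.0542, payoff=11.5542, prob=0.055323
UUUD: M=103.5110, payoff=44.0110, prob=0.090888
DDDU: M=51.0300, payoff=0.0000, prob=0.033675
UDDU: M=74.3400, payoff=14.8400, prob=0.055323
DUDU: M=60.2154, payoff=0.7154, prob=0.055323
UUDU: M=87.7212, payoff=28.2212, prob=0.090888
DDUU: M=57.5539, payoff=0.0000, prob=0.055323
UDUU: M=83.8439, payoff=24.3439, prob=0.090888
DUUU: M=83.8439, payoff=24.3439, prob=0.090888
UUUU: M=122.1430, payoff=62.6430, prob=0.149315
Price = Σ prob·payoff / R^4 = 24.749570 / 1.169859 = 21.1560

price = 21.1560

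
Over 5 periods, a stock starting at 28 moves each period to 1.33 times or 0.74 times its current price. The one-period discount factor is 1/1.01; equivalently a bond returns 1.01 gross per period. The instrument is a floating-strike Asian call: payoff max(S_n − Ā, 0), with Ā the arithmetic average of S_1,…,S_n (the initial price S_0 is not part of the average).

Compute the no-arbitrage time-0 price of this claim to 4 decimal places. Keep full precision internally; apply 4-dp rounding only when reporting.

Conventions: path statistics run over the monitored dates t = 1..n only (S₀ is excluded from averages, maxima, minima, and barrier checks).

price = 3.9090

With p* = (R−d)/(u−d) = 0.4576, sum probability × payoff across the paths and divide by R^5.
Enumerate all 2^5 = 32 price paths (U = up ×1.33, D = down ×0.74); each path with k up-moves has probability p*^k·(1−p*)^(5−k).
DDDDD: Ā=12.4017, payoff=0.0000, prob=0.046934
UDDDD: Ā=22.2896, payoff=0.0000, prob=0.039601
DUDDD: Ā=18.9856, payoff=0.0000, prob=0.039601
UUDDD: Ā=34.1227, payoff=0.0000, prob=0.033413
DDUDD: Ā=16.5406, payoff=0.0000, prob=0.039601
UDUDD: Ā=29.7284, payoff=0.0000, prob=0.033413
DUUDD: Ā=26.4244, payoff=0.0000, prob=0.033413
UUUDD: Ā=47.4924, payoff=0.0000, prob=0.028192
DDDUD: Ā=14.7313, payoff=0.0000, prob=0.039601
UDDUD: Ā=26.4766, payoff=0.0000, prob=0.033413
DUDUD: Ā=23.1726, payoff=0.0000, prob=0.033413
UUDUD: Ā=41.6480, payoff=0.0000, prob=0.028192
DDUUD: Ā=20.7276, payoff=0.0000, prob=0.033413
UDUUD: Ā=37.2537, payoff=0.0000, prob=0.028192
DUUUD: Ā=33.9497, payoff=2.1228, prob=0.028192
UUUUD: Ā=61.0177, payoff=3.8154, prob=0.023787
DDDDU: Ā=13.3925, payoff=0.0000, prob=0.039601
UDDDU: Ā=24.0702, payoff=0.0000, prob=0.033413
DUDDU: Ā=20.7662, payoff=0.0000, prob=0.033413
UUDDU: Ā=37.3231, payoff=0.0000, prob=0.028192
DDUDU: Ā=18.3213, payoff=1.7491, prob=0.033413
UDUDU: Ā=32.9288, payoff=3.1437, prob=0.028192
DUUDU: Ā=29.6248, payoff=6.4477, prob=0.028192
UUUDU: Ā=53.2445, payoff=11.5885, prob=0.023787
DDDUU: Ā=16.5120, payoff=3.5584, prob=0.033413
UDDUU: Ā=29.6770, payoff=6.3955, prob=0.028192
DUDUU: Ā=26.3730, payoff=9.6995, prob=0.028192
UUDUU: Ā=47.4001, payoff=17.4329, prob=0.023787
DDUUU: Ā=23.9280, payoff=12.1445, prob=0.028192
UDUUU: Ā=43.0058, payoff=21.8273, prob=0.023787
DUUUU: Ā=39.7018, payoff=25.1313, prob=0.023787
UUUUU: Ā=71.3559, payoff=45.1683, prob=0.020071
Price = Σ prob·payoff / R^5 = 4.108401 / 1.051010 = 3.9090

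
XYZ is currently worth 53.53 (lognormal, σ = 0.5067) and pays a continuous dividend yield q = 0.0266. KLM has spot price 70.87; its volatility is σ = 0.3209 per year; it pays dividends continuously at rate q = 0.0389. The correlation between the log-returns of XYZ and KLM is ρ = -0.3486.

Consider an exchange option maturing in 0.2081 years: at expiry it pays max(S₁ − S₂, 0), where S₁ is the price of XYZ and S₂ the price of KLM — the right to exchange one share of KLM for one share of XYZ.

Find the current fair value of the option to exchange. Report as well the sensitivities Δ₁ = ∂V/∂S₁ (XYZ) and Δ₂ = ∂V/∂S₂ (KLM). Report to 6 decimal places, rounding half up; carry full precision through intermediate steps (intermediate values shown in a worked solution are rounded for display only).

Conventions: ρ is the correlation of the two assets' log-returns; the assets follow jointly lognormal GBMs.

σ_eff = √(σ₁² + σ₂² − 2ρσ₁σ₂) = √(0.5067² + 0.3209² − 2·-0.3486·0.5067·0.3209) = 0.687813
d₁ = (ln(S₁/S₂) + (q₂ − q₁ + σ_eff²/2)T) / (σ_eff√T) = (ln(53.53/70.87) + (0.0389 − 0.0266 + 0.236543)·0.2081) / 0.313766 = -0.729271
d₂ = d₁ − σ_eff√T = -0.729271 − 0.313766 = -1.043037
N(d₁) = 0.232918,  N(d₂) = 0.148465
V = S₁·e^{−q₁T}·N(d₁) − S₂·e^{−q₂T}·N(d₂) = 12.399270 − 10.436918 = 1.962352
Key observation: pricing in KLM-units makes this a unit-strike call on the ratio S₁/S₂ — the risk-free rate cancels and cannot affect the value.
Δ₁ = e^{−q₁T}·N(d₁) = 0.231632;  Δ₂ = −e^{−q₂T}·N(d₂) = -0.147268

exchange price = 1.962352
Δ1 = 0.231632
Δ2 = -0.147268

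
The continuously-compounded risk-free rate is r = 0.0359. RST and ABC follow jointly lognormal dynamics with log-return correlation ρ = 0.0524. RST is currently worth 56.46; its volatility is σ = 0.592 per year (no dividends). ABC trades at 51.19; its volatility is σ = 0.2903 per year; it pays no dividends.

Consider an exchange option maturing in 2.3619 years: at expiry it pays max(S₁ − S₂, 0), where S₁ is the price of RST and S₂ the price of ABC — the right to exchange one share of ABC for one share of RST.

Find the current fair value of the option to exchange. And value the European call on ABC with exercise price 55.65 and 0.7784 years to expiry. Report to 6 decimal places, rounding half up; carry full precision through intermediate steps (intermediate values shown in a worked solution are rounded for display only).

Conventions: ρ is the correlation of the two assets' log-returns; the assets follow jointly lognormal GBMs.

σ_eff = √(σ₁² + σ₂² − 2ρσ₁σ₂) = √(0.592² + 0.2903² − 2·0.0524·0.592·0.2903) = 0.645544
d₁ = (ln(S₁/S₂) + (q₂ − q₁ + σ_eff²/2)T) / (σ_eff√T) = (ln(56.46/51.19) + (0.0 − 0.0 + 0.208364)·2.3619) / 0.992103 = 0.594820
d₂ = d₁ − σ_eff√T = 0.594820 − 0.992103 = -0.397283
N(d₁) = 0.724018,  N(d₂) = 0.345579
V = S₁·e^{−q₁T}·N(d₁) − S₂·e^{−q₂T}·N(d₂) = 40.878057 − 17.690203 = 23.187854
[vanilla: ABC call K=55.65]
σ√T = 0.2903·√0.7784 = 0.256123
d₁ = (ln(S/K) + (r+σ²/2)T) / (σ√T) = (ln(51.19/55.65) + (0.0359+0.2903²/2)·0.7784) / 0.256123 = (-0.083538 + 0.060744) / 0.256123 = -0.088996
d₂ = d₁ − σ√T = -0.088996 − 0.256123 = -0.345119
e^{−rT} = 0.972442
N(d₁) = 0.464543,  N(d₂) = 0.365003
price = S·N(d₁) − K·e^{−rT}·N(d₂) = 23.779939 − 19.752631 = 4.027308

exchange price = 23.187854
price(ABC call K=55.65) = 4.027308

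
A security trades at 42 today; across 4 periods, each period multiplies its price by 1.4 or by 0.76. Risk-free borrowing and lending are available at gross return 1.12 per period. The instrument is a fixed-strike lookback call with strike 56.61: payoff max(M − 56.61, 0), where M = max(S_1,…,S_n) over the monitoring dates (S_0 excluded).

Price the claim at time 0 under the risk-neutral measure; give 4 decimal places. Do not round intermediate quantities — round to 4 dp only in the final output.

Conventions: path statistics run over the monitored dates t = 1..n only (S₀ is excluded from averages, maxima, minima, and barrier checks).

price = 15.7620

Under the martingale measure an up-move has probability p* = 0.5625; value the claim as the probability-weighted average of per-path payoffs, discounted 4 periods at R = 1.12.
Enumerate all 2^4 = 16 price paths (U = up ×1.4, D = down ×0.76); each path with k up-moves has probability p*^k·(1−p*)^(4−k).
DDDD: M=31.9200, payoff=0.0000, prob=0.036636
UDDD: M=58.8000, payoff=2.1900, prob=0.047104
DUDD: M=44.6880, payoff=0.0000, prob=0.047104
UUDD: M=82.3200, payoff=25.7100, prob=0.060562
DDUD: M=33.9629, payoff=0.0000, prob=0.047104
UDUD: M=62.5632, payoff=5.9532, prob=0.060562
DUUD: M=62.5632, payoff=5.9532, prob=0.060562
UUUD: M=115.2480, payoff=58.6380, prob=0.077866
DDDU: M=31.9200, payoff=0.0000, prob=0.047104
UDDU: M=58.8000, payoff=2.1900, prob=0.060562
DUDU: M=47.5480, payoff=0.0000, prob=0.060562
UUDU: M=87.5885, payoff=30.9785, prob=0.077866
DDUU: M=47.5480, payoff=0.0000, prob=0.060562
UDUU: M=87.5885, payoff=30.9785, prob=0.077866
DUUU: M=87.5885, payoff=30.9785, prob=0.077866
UUUU: M=161.3472, payoff=104.7372, prob=0.100113
Price = Σ prob·payoff / R^4 = 24.801821 / 1.573519 = 15.7620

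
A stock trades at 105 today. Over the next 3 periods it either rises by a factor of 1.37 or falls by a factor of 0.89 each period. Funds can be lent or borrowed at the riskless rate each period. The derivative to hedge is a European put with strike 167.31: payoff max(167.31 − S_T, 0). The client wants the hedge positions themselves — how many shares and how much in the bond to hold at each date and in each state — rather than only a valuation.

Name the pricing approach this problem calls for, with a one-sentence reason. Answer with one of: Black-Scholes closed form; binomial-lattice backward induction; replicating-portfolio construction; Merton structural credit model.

Key observation: a price alone would not answer the question — the per-node share/bond construction on the spot-105, 1.37/0.89 tree is required, and only the replicating-portfolio method yields it.

framework: replicating-portfolio construction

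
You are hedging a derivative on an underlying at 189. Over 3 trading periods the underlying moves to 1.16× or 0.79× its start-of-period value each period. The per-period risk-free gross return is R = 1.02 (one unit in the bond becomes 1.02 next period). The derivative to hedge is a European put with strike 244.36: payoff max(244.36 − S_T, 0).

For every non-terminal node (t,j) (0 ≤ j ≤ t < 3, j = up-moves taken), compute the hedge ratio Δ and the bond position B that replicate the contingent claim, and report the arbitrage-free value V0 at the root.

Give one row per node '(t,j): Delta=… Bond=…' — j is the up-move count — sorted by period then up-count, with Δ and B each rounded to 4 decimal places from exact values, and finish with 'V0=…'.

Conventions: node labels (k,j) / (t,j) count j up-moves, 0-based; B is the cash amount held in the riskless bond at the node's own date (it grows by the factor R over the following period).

(0,0): Delta=-0.7310 Bond=190.8881
(1,0): Delta=-1.0000 Bond=234.8712
(1,1): Delta=-0.6195 Bond=170.2575
(2,0): Delta=-1.0000 Bond=239.5686
(2,1): Delta=-1.0000 Bond=239.5686
(2,2): Delta=-0.4617 Bond=133.5459
V0=52.7303

No-arbitrage ⇒ martingale measure with p* = (R−d)/(u−d) = 0.6216.
Payoffs at expiry: V(3,0)=151.1756, V(3,1)=107.5323, V(3,2)=43.4485, V(3,3)=0.0000
Node (2,0) S=117.9549: V=(p*·107.5323+(1−p*)·151.1756)/1.02=121.6137; Δ=(107.5323−151.1756)/(136.8277−93.1844)=-1.0000; B=V−Δ·S=239.5686
Node (2,1) S=173.1996: V=(p*·43.4485+(1−p*)·107.5323)/1.02=66.3690; Δ=(43.4485−107.5323)/(200.9115−136.8277)=-1.0000; B=V−Δ·S=239.5686
Node (2,2) S=254.3184: V=(p*·0.0000+(1−p*)·43.4485)/1.02=16.1176; Δ=(0.0000−43.4485)/(295.0093−200.9115)=-0.4617; B=V−Δ·S=133.5459
Node (1,0) S=149.3100: V=(p*·66.3690+(1−p*)·121.6137)/1.02=85.5612; Δ=(66.3690−121.6137)/(173.1996−117.9549)=-1.0000; B=V−Δ·S=234.8712
Node (1,1) S=219.2400: V=(p*·16.1176+(1−p*)·66.3690)/1.02=34.4428; Δ=(16.1176−66.3690)/(254.3184−173.1996)=-0.6195; B=V−Δ·S=170.2575
Node (0,0) S=189.0000: V=(p*·34.4428+(1−p*)·85.5612)/1.02=52.7303; Δ=(34.4428−85.5612)/(219.2400−149.3100)=-0.7310; B=V−Δ·S=190.8881
As a check, the time-0 holding Δ(0,0)·S0 + B(0,0) comes to 52.7303 — exactly V0.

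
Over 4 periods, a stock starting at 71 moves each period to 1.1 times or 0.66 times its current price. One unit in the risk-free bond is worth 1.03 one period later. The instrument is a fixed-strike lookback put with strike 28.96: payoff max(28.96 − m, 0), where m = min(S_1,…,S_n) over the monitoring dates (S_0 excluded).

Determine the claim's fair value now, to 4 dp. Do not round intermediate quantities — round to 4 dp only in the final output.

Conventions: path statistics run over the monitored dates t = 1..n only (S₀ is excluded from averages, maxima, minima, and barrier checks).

price = 0.0933

Under the martingale measure an up-move has probability p* = 0.8409; value the claim as the probability-weighted average of per-path payoffs, discounted 4 periods at R = 1.03.
Enumerate all 2^4 = 16 price paths (U = up ×1.1, D = down ×0.66); each path with k up-moves has probability p*^k·(1−p*)^(4−k).
DDDD: m=13.4721, payoff=15.4879, prob=0.000641
UDDD: m=22.4534, payoff=6.5066, prob=0.003386
DUDD: m=22.4534, payoff=6.5066, prob=0.003386
UUDD: m=37.4224, payoff=0.0000, prob=0.017897
DDUD: m=22.4534, payoff=6.5066, prob=0.003386
UDUD: m=37.4224, payoff=0.0000, prob=0.017897
DUUD: m=37.4224, payoff=0.0000, prob=0.017897
UUUD: m=62.3707, payoff=0.0000, prob=0.094600
DDDU: m=20.4122, payoff=8.5478, prob=0.003386
UDDU: m=34.0204, payoff=0.0000, prob=0.017897
DUDU: m=34.0204, payoff=0.0000, prob=0.017897
UUDU: m=56.7006, payoff=0.0000, prob=0.094600
DDUU: m=30.9276, payoff=0.0000, prob=0.017897
UDUU: m=51.5460, payoff=0.0000, prob=0.094600
DUUU: m=46.8600, payoff=0.0000, prob=0.094600
UUUU: m=78.1000, payoff=0.0000, prob=0.500030
Price = Σ prob·payoff / R^4 = 0.104958 / 1.125509 = 0.0933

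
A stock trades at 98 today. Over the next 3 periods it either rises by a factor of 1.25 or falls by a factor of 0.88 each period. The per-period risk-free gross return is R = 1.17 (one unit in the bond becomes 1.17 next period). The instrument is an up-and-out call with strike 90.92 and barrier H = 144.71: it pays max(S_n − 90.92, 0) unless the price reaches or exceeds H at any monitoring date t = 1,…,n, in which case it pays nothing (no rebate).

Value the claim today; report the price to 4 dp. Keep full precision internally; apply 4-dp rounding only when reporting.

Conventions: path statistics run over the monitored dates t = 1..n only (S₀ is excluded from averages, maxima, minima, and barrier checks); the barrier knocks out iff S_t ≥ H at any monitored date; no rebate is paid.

No-arbitrage gives p* = (R−d)/(u−d) = 0.7838: enumerate every path, weight its payoff by its p*-probability, and discount by R^3.
Enumerate all 2^3 = 8 price paths (U = up ×1.25, D = down ×0.88); each path with k up-moves has probability p*^k·(1−p*)^(3−k).
DDD: M=86.2400, payoff=0.0000, prob=0.010108
UDD: M=122.5000, payoff=3.9440, prob=0.036641
DUD: M=107.8000, payoff=3.9440, prob=0.036641
UUD: M=153.1250, payoff=0.0000, prob=0.132825
DDU: M=94.8640, payoff=3.9440, prob=0.036641
UDU: M=134.7500, payoff=43.8300, prob=0.132825
DUU: M=134.7500, payoff=43.8300, prob=0.132825
UUU: M=191.4062, payoff=0.0000, prob=0.481492
Price = Σ prob·payoff / R^3 = 12.077008 / 1.601613 = 7.5405

price = 7.5405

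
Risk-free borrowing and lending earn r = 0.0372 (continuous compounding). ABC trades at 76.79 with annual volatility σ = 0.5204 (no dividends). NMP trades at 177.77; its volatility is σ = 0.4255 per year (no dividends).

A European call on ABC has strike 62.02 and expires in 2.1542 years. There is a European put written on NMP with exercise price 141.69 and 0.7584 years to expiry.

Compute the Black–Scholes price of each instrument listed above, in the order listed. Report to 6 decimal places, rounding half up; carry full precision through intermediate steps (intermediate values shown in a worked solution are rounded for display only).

price(ABC call K=62.02) = 31.082897
price(NMP put K=141.69) = 8.368894

[ABC call K=62.02]
σ√T = 0.5204·√2.1542 = 0.763801
d₁ = (ln(S/K) + (r+σ²/2)T) / (σ√T) = (ln(76.79/62.02) + (0.0372+0.5204²/2)·2.1542) / 0.763801 = (0.213618 + 0.371832) / 0.763801 = 0.766495
d₂ = d₁ − σ√T = 0.766495 − 0.763801 = 0.002694
e^{−rT} = 0.922991
N(d₁) = 0.778309,  N(d₂) = 0.501075
price = S·N(d₁) − K·e^{−rT}·N(d₂) = 59.766357 − 28.683460 = 31.082897
[NMP put K=141.69]
σ√T = 0.4255·√0.7584 = 0.370552
d₁ = (ln(S/K) + (r+σ²/2)T) / (σ√T) = (ln(177.77/141.69) + (0.0372+0.4255²/2)·0.7584) / 0.370552 = (0.226849 + 0.096867) / 0.370552 = 0.873605
d₂ = d₁ − σ√T = 0.873605 − 0.370552 = 0.503053
e^{−rT} = 0.972182
N(−d₁) = 0.191167,  N(−d₂) = 0.307463
price = K·e^{−rT}·N(−d₂) − S·N(−d₁) = 42.352601 − 33.983706 = 8.368894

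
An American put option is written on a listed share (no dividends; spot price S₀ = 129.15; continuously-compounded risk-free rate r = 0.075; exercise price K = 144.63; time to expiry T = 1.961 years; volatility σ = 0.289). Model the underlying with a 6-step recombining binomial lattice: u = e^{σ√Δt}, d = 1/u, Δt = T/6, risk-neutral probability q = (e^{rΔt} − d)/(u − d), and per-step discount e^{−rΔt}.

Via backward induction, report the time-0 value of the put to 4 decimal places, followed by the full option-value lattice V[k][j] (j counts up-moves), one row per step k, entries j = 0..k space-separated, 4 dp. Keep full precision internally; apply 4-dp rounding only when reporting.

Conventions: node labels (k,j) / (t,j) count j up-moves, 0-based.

price = 22.6159
tree:
22.6159
35.1485 12.7110
51.8217 21.5277 5.5942
65.9557 35.1485 10.6210 1.4597
77.9372 51.8217 19.6664 3.2070 0.0000
88.0940 65.9557 35.1485 7.0459 0.0000 0.0000
96.7040 77.9372 51.8217 15.4800 0.0000 0.0000 0.0000

Δt=0.32683  u=1.17965  d=0.84771  q=0.53355  discount=0.97579
step 6 (expiry): payoffs max(K−S,0) = 96.7040 77.9372 51.8217 15.4800 0.0000 0.0000 0.0000
k=5: (k=5,j=0): S=56.5360, K−S=88.0940, hold=84.5919 ⇒ V=88.0940 exercise | (k=5,j=1): S=78.6743, K−S=65.9557, hold=62.4536 ⇒ V=65.9557 exercise | (k=5,j=2): S=109.4815, K−S=35.1485, hold=31.6464 ⇒ V=35.1485 exercise | (k=5,j=3): S=152.3520, K−S=0.0000, hold=7.0459 ⇒ V=7.0459 continue | (k=5,j=4): S=212.0098, K−S=0.0000, hold=0.0000 ⇒ V=0.0000 continue | (k=5,j=5): S=295.0284, K−S=0.0000, hold=0.0000 ⇒ V=0.0000 continue
k=4: (k=4,j=0): S=66.6928, K−S=77.9372, hold=74.4351 ⇒ V=77.9372 exercise | (k=4,j=1): S=92.8083, K−S=51.8217, hold=48.3196 ⇒ V=51.8217 exercise | (k=4,j=2): S=129.1500, K−S=15.4800, hold=19.6664 ⇒ V=19.6664 continue | (k=4,j=3): S=179.7224, K−S=0.0000, hold=3.2070 ⇒ V=3.2070 continue | (k=4,j=4): S=250.0978, K−S=0.0000, hold=0.0000 ⇒ V=0.0000 continue
k=3: (k=3,j=0): S=78.6743, K−S=65.9557, hold=62.4536 ⇒ V=65.9557 exercise | (k=3,j=1): S=109.4815, K−S=35.1485, hold=33.8260 ⇒ V=35.1485 exercise | (k=3,j=2): S=152.3520, K−S=0.0000, hold=10.6210 ⇒ V=10.6210 continue | (k=3,j=3): S=212.0098, K−S=0.0000, hold=1.4597 ⇒ V=1.4597 continue
k=2: (k=2,j=0): S=92.8083, K−S=51.8217, hold=48.3196 ⇒ V=51.8217 exercise | (k=2,j=1): S=129.1500, K−S=15.4800, hold=21.5277 ⇒ V=21.5277 continue | (k=2,j=2): S=179.7224, K−S=0.0000, hold=5.5942 ⇒ V=5.5942 continue
k=1: (k=1,j=0): S=109.4815, K−S=35.1485, hold=34.7950 ⇒ V=35.1485 exercise | (k=1,j=1): S=152.3520, K−S=0.0000, hold=12.7110 ⇒ V=12.7110 continue
k=0: (k=0,j=0): S=129.1500, K−S=15.4800, hold=22.6159 ⇒ V=22.6159 continue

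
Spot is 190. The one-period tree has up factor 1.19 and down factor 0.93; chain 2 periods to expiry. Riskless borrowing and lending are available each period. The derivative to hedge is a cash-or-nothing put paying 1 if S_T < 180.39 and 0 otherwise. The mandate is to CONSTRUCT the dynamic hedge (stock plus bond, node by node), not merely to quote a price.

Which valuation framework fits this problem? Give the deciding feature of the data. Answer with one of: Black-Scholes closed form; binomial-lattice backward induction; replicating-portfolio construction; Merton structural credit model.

framework: replicating-portfolio construction

Key observation: a price alone would not answer the question — the per-node share/bond construction on the spot-190, 1.19/0.93 tree is required, and only the replicating-portfolio method yields it.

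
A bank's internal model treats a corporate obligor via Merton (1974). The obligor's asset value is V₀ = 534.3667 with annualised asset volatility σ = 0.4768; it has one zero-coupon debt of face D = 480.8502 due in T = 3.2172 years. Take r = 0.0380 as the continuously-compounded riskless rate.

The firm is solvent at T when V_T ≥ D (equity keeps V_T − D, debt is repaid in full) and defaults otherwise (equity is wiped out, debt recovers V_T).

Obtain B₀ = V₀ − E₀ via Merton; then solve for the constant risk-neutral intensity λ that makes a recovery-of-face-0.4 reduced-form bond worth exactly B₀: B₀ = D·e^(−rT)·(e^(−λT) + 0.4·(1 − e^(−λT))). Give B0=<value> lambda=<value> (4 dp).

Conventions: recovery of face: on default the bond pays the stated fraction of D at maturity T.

Equity is a call on the firm's assets struck at D = 480.8502:
d₁ = [ln(V₀/D) + (r + σ²/2)T] / (σ√T)
   = [ln(534.3667/480.8502) + (0.0380 + 0.5·0.4768²)·3.2172] / (0.4768·√3.2172)
   = [0.105527 + 0.487950] / 0.855215 = 0.693950
d₂ = d₁ − σ√T = 0.693950 − 0.855215 = -0.161265
N(d₁) = 0.756143,  N(d₂) = 0.435942,  e^(−rT) = 0.884924
E₀ = V₀·N(d₁) − D·e^(−rT)·N(d₂)
   = 534.3667·0.756143 − 480.8502·0.884924·0.435942 = 218.557370
B₀ = V₀ − E₀ = 534.3667 − 218.557370 = 315.809330
e^(−λT) = (B₀·e^(rT)/D − 0.4)/(1 − 0.4) = (315.8093·1.130041/480.8502 − 0.4)/0.6 = 0.57029980
λ = −ln(0.57029980)/3.2172 = 0.174560

B0=315.8093 lambda=0.1746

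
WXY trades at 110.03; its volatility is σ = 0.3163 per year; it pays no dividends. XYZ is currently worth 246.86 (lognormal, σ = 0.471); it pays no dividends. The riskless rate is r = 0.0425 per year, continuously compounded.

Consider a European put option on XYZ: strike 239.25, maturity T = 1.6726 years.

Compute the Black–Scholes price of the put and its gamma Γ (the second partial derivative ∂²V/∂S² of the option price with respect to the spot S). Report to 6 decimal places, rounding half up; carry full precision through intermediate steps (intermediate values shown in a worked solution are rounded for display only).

σ√T = 0.471·√1.6726 = 0.609140
d₁ = (ln(S/K) + (r+σ²/2)T) / (σ√T) = (ln(246.86/239.25) + (0.0425+0.471²/2)·1.6726) / 0.609140 = (0.031312 + 0.256611) / 0.609140 = 0.472672
d₂ = d₁ − σ√T = 0.472672 − 0.609140 = -0.136468
e^{−rT} = 0.931382
N(−d₁) = 0.318224,  N(−d₂) = 0.554274
Put price V = K·e^{−rT}·N(−d₂) − S·N(−d₁) = 123.510684 − 78.556655 = 44.954028
φ(d₁) = (1/√(2π))·e^{−d₁²/2} = 0.356776
Γ = φ(d₁) / (S·σ·√T) = 0.002373

price = 44.954028
Γ = 0.002373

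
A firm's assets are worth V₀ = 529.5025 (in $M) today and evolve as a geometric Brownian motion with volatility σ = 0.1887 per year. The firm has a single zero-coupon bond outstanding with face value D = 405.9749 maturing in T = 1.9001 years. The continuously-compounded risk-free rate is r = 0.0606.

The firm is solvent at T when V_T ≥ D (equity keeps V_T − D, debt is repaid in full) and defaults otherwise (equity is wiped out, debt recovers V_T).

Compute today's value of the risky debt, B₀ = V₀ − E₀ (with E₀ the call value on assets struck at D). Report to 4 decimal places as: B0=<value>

B0=358.2208

With assets at 529.5025 and a single debt payment of 405.9749 at 1.9001 years:
d₁ = [ln(V₀/D) + (r + σ²/2)T] / (σ√T)
   = [ln(529.5025/405.9749) + (0.0606 + 0.5·0.1887²)·1.9001] / (0.1887·√1.9001)
   = [0.265647 + 0.148975] / 0.260112 = 1.594013
d₂ = d₁ − σ√T = 1.594013 − 0.260112 = 1.333901
N(d₁) = 0.944533,  N(d₂) = 0.908882,  e^(−rT) = 0.891236
E₀ = V₀·N(d₁) − D·e^(−rT)·N(d₂)
   = 529.5025·0.944533 − 405.9749·0.891236·0.908882 = 171.281696
B₀ = V₀ − E₀ = 529.5025 − 171.281696 = 358.220804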